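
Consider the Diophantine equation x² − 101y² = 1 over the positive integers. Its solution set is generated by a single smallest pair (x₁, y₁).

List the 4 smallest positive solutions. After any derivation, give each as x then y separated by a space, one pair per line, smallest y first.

d=101: √d = [10; 20] (ℓ=1, odd), read p_1/q_1
k=0  a_k=10  p_k/q_k = 10/1
k=1  a_k=20  p_k/q_k = 201/20
fundamental: x₁=201, y₁=20  (since 40401 − 101·400 = 1)
(201+20√101)^2 = 80801 + 8040√101
(201+20√101)^3 = 32481801 + 3232060√101
(201+20√101)^4 = 13057603201 + 1299280080√101

201 20
80801 8040
32481801 3232060
13057603201 1299280080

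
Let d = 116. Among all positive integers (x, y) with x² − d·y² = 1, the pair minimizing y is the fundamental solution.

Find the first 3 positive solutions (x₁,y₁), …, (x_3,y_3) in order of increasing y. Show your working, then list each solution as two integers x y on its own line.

9801 910
192119201 17837820
3765920568201 349656946730

√116 → a₀=10, period (1,3,2,1,4,1,2,3,1,20); ℓ=10 even so k=9
step 0: (10, 1)  from 10·(1,0) + (0,1)
step 1: (11, 1)  from 1·(10,1) + (1,0)
…
step 3: (97, 9)  from 2·(43,4) + (11,1)
step 4: (140, 13)  from 1·(97,9) + (43,4)
step 5: (657, 61)  from 4·(140,13) + (97,9)
step 6: (797, 74)  from 1·(657,61) + (140,13)
step 7: (2251, 209)  from 2·(797,74) + (657,61)
step 8: (7550, 701)  from 3·(2251,209) + (797,74)
step 9: (9801, 910)  from 1·(7550,701) + (2251,209)
fundamental: x₁=9801, y₁=910  (since 96059601 − 116·828100 = 1)
(x_2, y_2) = (9801·9801 + 116·910·910, 9801·910 + 910·9801) = (192119201, 17837820)
(x_3, y_3) = (9801·192119201 + 116·910·17837820, 9801·17837820 + 910·192119201) = (3765920568201, 349656946730)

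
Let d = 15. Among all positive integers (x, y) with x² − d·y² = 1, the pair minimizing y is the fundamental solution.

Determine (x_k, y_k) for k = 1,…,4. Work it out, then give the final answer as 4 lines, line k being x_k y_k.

4 1
31 8
244 63
1921 496

[3; 1,6] for √15; ℓ=2 ⇒ convergent index 1
k=0  a_k=3  p_k/q_k = 3/1
k=1  a_k=1  p_k/q_k = 4/1
(x₁, y₁) = (4, 1);  4² − 15·1² = 1 ✓
n=2: (4,1)∘(4,1) = (4·4+15·1·1, 4·1+1·4) = (31,8)
n=3: (31,8)∘(4,1) = (4·31+15·1·8, 4·8+1·31) = (244,63)
n=4: (244,63)∘(4,1) = (4·244+15·1·63, 4·63+1·244) = (1921,496)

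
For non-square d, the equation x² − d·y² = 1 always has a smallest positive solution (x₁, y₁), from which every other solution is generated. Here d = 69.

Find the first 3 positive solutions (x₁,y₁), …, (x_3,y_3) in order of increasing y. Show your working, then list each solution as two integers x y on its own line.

7775 936
120901249 14554800
1880014414175 226327139064

d=69: √d = [8; 3,3,1,4,1,3,3,16] (ℓ=8, even), read p_7/q_7
i=0: a=8 ⇒ p=8, q=1
…
i=3: a=1 ⇒ p=108, q=13
i=4: a=4 ⇒ p=515, q=62
…
i=6: a=3 ⇒ p=2384, q=287
i=7: a=3 ⇒ p=7775, q=936
→ (7775, 936).  Check: 7775²=60450625, 69·936²=60450624, difference 1.
n=2: (7775,936)∘(7775,936) = (7775·7775+69·936·936, 7775·936+936·7775) = (120901249,14554800)
n=3: (120901249,14554800)∘(7775,936) = (7775·120901249+69·936·14554800, 7775·14554800+936·120901249) = (1880014414175,226327139064)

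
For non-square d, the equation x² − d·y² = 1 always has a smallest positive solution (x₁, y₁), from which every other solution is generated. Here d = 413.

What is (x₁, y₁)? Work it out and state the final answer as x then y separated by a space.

113399 5580

√413 = [20; 3,9,1,4,1,9,3,40, …], period ℓ=8 (even) → k=7
step 0: (20, 1)  from 20·(1,0) + (0,1)
…
step 2: (569, 28)  from 9·(61,3) + (20,1)
step 3: (630, 31)  from 1·(569,28) + (61,3)
…
step 6: (36560, 1799)  from 9·(3719,183) + (3089,152)
step 7: (113399, 5580)  from 3·(36560,1799) + (3719,183)
→ (113399, 5580).  Check: 113399²=12859333201, 413·5580²=12859333200, difference 1.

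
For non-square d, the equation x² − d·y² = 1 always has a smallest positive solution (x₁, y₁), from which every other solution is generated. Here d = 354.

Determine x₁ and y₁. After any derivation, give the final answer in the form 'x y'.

258065 13716

√354 = [18; 1,4,2,2,18,2,2,4,1,36, …], period ℓ=10 (even) → k=9
k=0  a_k=18  p_k/q_k = 18/1
k=1  a_k=1  p_k/q_k = 19/1
…
k=3  a_k=2  p_k/q_k = 207/11
k=4  a_k=2  p_k/q_k = 508/27
k=5  a_k=18  p_k/q_k = 9351/497
…
k=7  a_k=2  p_k/q_k = 47771/2539
k=8  a_k=4  p_k/q_k = 210294/11177
k=9  a_k=1  p_k/q_k = 258065/13716
(x₁, y₁) = (258065, 13716);  258065² − 354·13716² = 1 ✓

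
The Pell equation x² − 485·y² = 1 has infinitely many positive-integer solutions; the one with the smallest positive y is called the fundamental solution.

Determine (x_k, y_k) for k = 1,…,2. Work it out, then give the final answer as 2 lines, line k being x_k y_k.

969 44
1877921 85272

√485 → a₀=22, period (44); ℓ=1 odd so k=1
i=0: a=22 ⇒ p=22, q=1
i=1: a=44 ⇒ p=969, q=44
→ (969, 44).  Check: 969²=938961, 485·44²=938960, difference 1.
(x_2, y_2) = (969·969 + 485·44·44, 969·44 + 44·969) = (1877921, 85272)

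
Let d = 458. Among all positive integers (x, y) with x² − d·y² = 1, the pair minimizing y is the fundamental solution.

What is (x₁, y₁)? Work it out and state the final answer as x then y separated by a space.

√458 = [21; 2,2,42, …], period ℓ=3 (odd) → k=5
step 0: (21, 1)  from 21·(1,0) + (0,1)
step 1: (43, 2)  from 2·(21,1) + (1,0)
…
step 4: (9181, 429)  from 2·(4537,212) + (107,5)
step 5: (22899, 1070)  from 2·(9181,429) + (4537,212)
→ (22899, 1070).  Check: 22899²=524364201, 458·1070²=524364200, difference 1.

22899 1070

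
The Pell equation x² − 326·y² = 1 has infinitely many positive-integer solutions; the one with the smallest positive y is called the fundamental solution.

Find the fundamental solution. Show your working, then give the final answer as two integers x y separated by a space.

325 18

d=326: √d = [18; 18,36] (ℓ=2, even), read p_1/q_1
k=0  a_k=18  p_k/q_k = 18/1
k=1  a_k=18  p_k/q_k = 325/18
fundamental: x₁=325, y₁=18  (since 105625 − 326·324 = 1)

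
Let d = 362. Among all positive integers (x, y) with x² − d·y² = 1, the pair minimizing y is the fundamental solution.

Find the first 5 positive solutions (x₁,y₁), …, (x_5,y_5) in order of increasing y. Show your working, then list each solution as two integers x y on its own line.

√362 = [19; 38, …], period ℓ=1 (odd) → k=1
i=0: a=19 ⇒ p=19, q=1
i=1: a=38 ⇒ p=723, q=38
(x₁, y₁) = (723, 38);  723² − 362·38² = 1 ✓
n=2: (723,38)∘(723,38) = (723·723+362·38·38, 723·38+38·723) = (1045457,54948)
n=3: (1045457,54948)∘(723,38) = (723·1045457+362·38·54948, 723·54948+38·1045457) = (1511730099,79454770)
n=4: (1511730099,79454770)∘(723,38) = (723·1511730099+362·38·79454770, 723·79454770+38·1511730099) = (2185960677697,114891542472)
n=5: (2185960677697,114891542472)∘(723,38) = (723·2185960677697+362·38·114891542472, 723·114891542472+38·2185960677697) = (3160897628219763,166133090959742)

723 38
1045457 54948
1511730099 79454770
2185960677697 114891542472
3160897628219763 166133090959742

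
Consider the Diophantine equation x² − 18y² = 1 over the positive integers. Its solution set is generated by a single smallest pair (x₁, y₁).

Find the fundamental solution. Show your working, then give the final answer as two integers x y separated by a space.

d=18: √d = [4; 4,8] (ℓ=2, even), read p_1/q_1
a_0=4:  p_0=4·1+0=4,  q_0=4·0+1=1
a_1=4:  p_1=4·4+1=17,  q_1=4·1+0=4
(x₁, y₁) = (17, 4);  17² − 18·4² = 1 ✓

17 4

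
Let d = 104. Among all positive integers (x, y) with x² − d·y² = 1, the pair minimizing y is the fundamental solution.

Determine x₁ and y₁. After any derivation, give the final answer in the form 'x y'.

51 5

√104 = [10; 5,20, …], period ℓ=2 (even) → k=1
k=0  a_k=10  p_k/q_k = 10/1
k=1  a_k=5  p_k/q_k = 51/5
fundamental: x₁=51, y₁=5  (since 2601 − 104·25 = 1)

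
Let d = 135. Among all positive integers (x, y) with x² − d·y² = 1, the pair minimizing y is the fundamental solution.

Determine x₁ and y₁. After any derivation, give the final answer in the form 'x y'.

√135 = [11; 1,1,1,1,1,1,1,22, …], period ℓ=8 (even) → k=7
a_0=11:  p_0=11·1+0=11,  q_0=11·0+1=1
…
a_3=1:  p_3=1·23+12=35,  q_3=1·2+1=3
…
a_6=1:  p_6=1·93+58=151,  q_6=1·8+5=13
a_7=1:  p_7=1·151+93=244,  q_7=1·13+8=21
→ (244, 21).  Check: 244²=59536, 135·21²=59535, difference 1.

244 21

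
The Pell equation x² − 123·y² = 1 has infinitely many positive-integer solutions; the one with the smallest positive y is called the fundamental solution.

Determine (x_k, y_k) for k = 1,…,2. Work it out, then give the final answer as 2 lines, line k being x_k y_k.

122 11
29767 2684

[11; 11,22] for √123; ℓ=2 ⇒ convergent index 1
a_0=11:  p_0=11·1+0=11,  q_0=11·0+1=1
a_1=11:  p_1=11·11+1=122,  q_1=11·1+0=11
fundamental: x₁=122, y₁=11  (since 14884 − 123·121 = 1)
(x_2, y_2) = (122·122 + 123·11·11, 122·11 + 11·122) = (29767, 2684)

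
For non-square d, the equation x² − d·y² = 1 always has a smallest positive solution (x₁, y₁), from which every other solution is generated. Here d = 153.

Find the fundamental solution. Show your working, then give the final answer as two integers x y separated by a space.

d=153: √d = [12; 2,1,2,2,2,1,2,24] (ℓ=8, even), read p_7/q_7
k=0  a_k=12  p_k/q_k = 12/1
k=1  a_k=2  p_k/q_k = 25/2
k=2  a_k=1  p_k/q_k = 37/3
k=3  a_k=2  p_k/q_k = 99/8
k=4  a_k=2  p_k/q_k = 235/19
k=5  a_k=2  p_k/q_k = 569/46
k=6  a_k=1  p_k/q_k = 804/65
k=7  a_k=2  p_k/q_k = 2177/176
fundamental: x₁=2177, y₁=176  (since 4739329 − 153·30976 = 1)

2177 176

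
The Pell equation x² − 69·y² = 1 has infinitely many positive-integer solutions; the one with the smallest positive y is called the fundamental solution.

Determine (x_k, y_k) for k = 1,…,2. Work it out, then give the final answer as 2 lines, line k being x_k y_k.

7775 936
120901249 14554800

√69 → a₀=8, period (3,3,1,4,1,3,3,16); ℓ=8 even so k=7
a_0=8:  p_0=8·1+0=8,  q_0=8·0+1=1
a_1=3:  p_1=3·8+1=25,  q_1=3·1+0=3
…
a_6=3:  p_6=3·623+515=2384,  q_6=3·75+62=287
a_7=3:  p_7=3·2384+623=7775,  q_7=3·287+75=936
(x₁, y₁) = (7775, 936);  7775² − 69·936² = 1 ✓
k=2:  x_2 = 7775·7775+69·936·936 = 120901249,  y_2 = 7775·936+936·7775 = 14554800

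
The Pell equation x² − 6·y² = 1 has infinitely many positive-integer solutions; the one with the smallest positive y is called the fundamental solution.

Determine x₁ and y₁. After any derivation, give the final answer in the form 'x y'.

5 2

[2; 2,4] for √6; ℓ=2 ⇒ convergent index 1
k=0  a_k=2  p_k/q_k = 2/1
k=1  a_k=2  p_k/q_k = 5/2
fundamental: x₁=5, y₁=2  (since 25 − 6·4 = 1)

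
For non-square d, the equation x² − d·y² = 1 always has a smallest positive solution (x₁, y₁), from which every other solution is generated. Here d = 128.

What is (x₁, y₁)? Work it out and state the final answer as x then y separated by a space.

577 51

√128 = [11; 3,5,3,22, …], period ℓ=4 (even) → k=3
i=0: a=11 ⇒ p=11, q=1
…
i=2: a=5 ⇒ p=181, q=16
i=3: a=3 ⇒ p=577, q=51
(x₁, y₁) = (577, 51);  577² − 128·51² = 1 ✓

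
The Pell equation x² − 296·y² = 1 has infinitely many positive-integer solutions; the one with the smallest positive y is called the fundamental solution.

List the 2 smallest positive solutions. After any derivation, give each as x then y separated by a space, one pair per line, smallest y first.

√296 → a₀=17, period (4,1,7,1,4,34); ℓ=6 even so k=5
k=0  a_k=17  p_k/q_k = 17/1
k=1  a_k=4  p_k/q_k = 69/4
…
k=3  a_k=7  p_k/q_k = 671/39
k=4  a_k=1  p_k/q_k = 757/44
k=5  a_k=4  p_k/q_k = 3699/215
→ (3699, 215).  Check: 3699²=13682601, 296·215²=13682600, difference 1.
(3699+215√296)^2 = 27365201 + 1590570√296

3699 215
27365201 1590570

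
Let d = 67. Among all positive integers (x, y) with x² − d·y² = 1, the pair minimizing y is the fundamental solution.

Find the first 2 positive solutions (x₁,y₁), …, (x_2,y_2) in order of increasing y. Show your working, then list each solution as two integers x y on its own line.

√67 = [8; 5,2,1,1,7,1,1,2,5,16, …], period ℓ=10 (even) → k=9
step 0: (8, 1)  from 8·(1,0) + (0,1)
…
step 2: (90, 11)  from 2·(41,5) + (8,1)
…
step 4: (221, 27)  from 1·(131,16) + (90,11)
step 5: (1678, 205)  from 7·(221,27) + (131,16)
step 6: (1899, 232)  from 1·(1678,205) + (221,27)
step 7: (3577, 437)  from 1·(1899,232) + (1678,205)
step 8: (9053, 1106)  from 2·(3577,437) + (1899,232)
step 9: (48842, 5967)  from 5·(9053,1106) + (3577,437)
→ (48842, 5967).  Check: 48842²=2385540964, 67·5967²=2385540963, difference 1.
(x_2, y_2) = (48842·48842 + 67·5967·5967, 48842·5967 + 5967·48842) = (4771081927, 582880428)

48842 5967
4771081927 582880428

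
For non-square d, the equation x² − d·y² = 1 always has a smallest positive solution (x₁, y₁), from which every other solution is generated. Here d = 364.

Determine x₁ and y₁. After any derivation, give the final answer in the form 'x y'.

4954951 259710

[19; 12,1,2,3,1,8,1,3,2,1,12,38] for √364; ℓ=12 ⇒ convergent index 11
i=0: a=19 ⇒ p=19, q=1
…
i=5: a=1 ⇒ p=3148, q=165
…
i=8: a=3 ⇒ p=119872, q=6283
i=9: a=2 ⇒ p=270499, q=14178
i=10: a=1 ⇒ p=390371, q=20461
i=11: a=12 ⇒ p=4954951, q=259710
(x₁, y₁) = (4954951, 259710);  4954951² − 364·259710² = 1 ✓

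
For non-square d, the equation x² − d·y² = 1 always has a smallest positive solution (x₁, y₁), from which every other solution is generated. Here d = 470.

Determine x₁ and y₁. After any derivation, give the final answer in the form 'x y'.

1691 78

√470 = [21; 1,2,8,2,1,42, …], period ℓ=6 (even) → k=5
a_0=21:  p_0=21·1+0=21,  q_0=21·0+1=1
a_1=1:  p_1=1·21+1=22,  q_1=1·1+0=1
…
a_4=2:  p_4=2·542+65=1149,  q_4=2·25+3=53
a_5=1:  p_5=1·1149+542=1691,  q_5=1·53+25=78
(x₁, y₁) = (1691, 78);  1691² − 470·78² = 1 ✓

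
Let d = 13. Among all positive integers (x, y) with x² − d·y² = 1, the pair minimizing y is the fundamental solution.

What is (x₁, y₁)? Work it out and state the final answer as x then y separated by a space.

649 180

d=13: √d = [3; 1,1,1,1,6] (ℓ=5, odd), read p_9/q_9
i=0: a=3 ⇒ p=3, q=1
i=1: a=1 ⇒ p=4, q=1
…
i=6: a=1 ⇒ p=137, q=38
…
i=8: a=1 ⇒ p=393, q=109
i=9: a=1 ⇒ p=649, q=180
→ (649, 180).  Check: 649²=421201, 13·180²=421200, difference 1.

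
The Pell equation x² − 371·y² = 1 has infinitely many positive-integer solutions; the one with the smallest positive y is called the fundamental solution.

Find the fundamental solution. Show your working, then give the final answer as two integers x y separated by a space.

1695 88

[19; 3,1,4,1,3,38] for √371; ℓ=6 ⇒ convergent index 5
a_0=19:  p_0=19·1+0=19,  q_0=19·0+1=1
a_1=3:  p_1=3·19+1=58,  q_1=3·1+0=3
…
a_3=4:  p_3=4·77+58=366,  q_3=4·4+3=19
a_4=1:  p_4=1·366+77=443,  q_4=1·19+4=23
a_5=3:  p_5=3·443+366=1695,  q_5=3·23+19=88
fundamental: x₁=1695, y₁=88  (since 2873025 − 371·7744 = 1)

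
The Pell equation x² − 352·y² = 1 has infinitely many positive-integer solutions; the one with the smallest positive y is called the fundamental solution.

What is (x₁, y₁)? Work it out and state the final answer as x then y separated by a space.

d=352: √d = [18; 1,3,5,9,5,3,1,36] (ℓ=8, even), read p_7/q_7
step 0: (18, 1)  from 18·(1,0) + (0,1)
…
step 2: (75, 4)  from 3·(19,1) + (18,1)
…
step 4: (3621, 193)  from 9·(394,21) + (75,4)
step 5: (18499, 986)  from 5·(3621,193) + (394,21)
step 6: (59118, 3151)  from 3·(18499,986) + (3621,193)
step 7: (77617, 4137)  from 1·(59118,3151) + (18499,986)
fundamental: x₁=77617, y₁=4137  (since 6024398689 − 352·17114769 = 1)

77617 4137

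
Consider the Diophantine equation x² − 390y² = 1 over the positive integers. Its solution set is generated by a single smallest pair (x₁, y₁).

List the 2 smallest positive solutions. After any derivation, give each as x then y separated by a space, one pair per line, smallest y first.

[19; 1,2,1,38] for √390; ℓ=4 ⇒ convergent index 3
i=0: a=19 ⇒ p=19, q=1
i=1: a=1 ⇒ p=20, q=1
i=2: a=2 ⇒ p=59, q=3
i=3: a=1 ⇒ p=79, q=4
(x₁, y₁) = (79, 4);  79² − 390·4² = 1 ✓
(79+4√390)^2 = 12481 + 632√390

79 4
12481 632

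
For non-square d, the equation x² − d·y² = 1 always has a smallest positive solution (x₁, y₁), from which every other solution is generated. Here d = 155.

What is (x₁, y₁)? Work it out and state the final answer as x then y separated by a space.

√155 → a₀=12, period (2,4,2,24); ℓ=4 even so k=3
a_0=12:  p_0=12·1+0=12,  q_0=12·0+1=1
a_1=2:  p_1=2·12+1=25,  q_1=2·1+0=2
a_2=4:  p_2=4·25+12=112,  q_2=4·2+1=9
a_3=2:  p_3=2·112+25=249,  q_3=2·9+2=20
(x₁, y₁) = (249, 20);  249² − 155·20² = 1 ✓

249 20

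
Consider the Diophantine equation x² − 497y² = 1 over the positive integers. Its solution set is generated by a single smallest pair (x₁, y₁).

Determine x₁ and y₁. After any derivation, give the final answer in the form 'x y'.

1201887 53912

√497 = [22; 3,2,2,5,6,5,2,2,3,44, …], period ℓ=10 (even) → k=9
i=0: a=22 ⇒ p=22, q=1
i=1: a=3 ⇒ p=67, q=3
i=2: a=2 ⇒ p=156, q=7
i=3: a=2 ⇒ p=379, q=17
i=4: a=5 ⇒ p=2051, q=92
…
i=7: a=2 ⇒ p=143637, q=6443
i=8: a=2 ⇒ p=352750, q=15823
i=9: a=3 ⇒ p=1201887, q=53912
→ (1201887, 53912).  Check: 1201887²=1444532360769, 497·53912²=1444532360768, difference 1.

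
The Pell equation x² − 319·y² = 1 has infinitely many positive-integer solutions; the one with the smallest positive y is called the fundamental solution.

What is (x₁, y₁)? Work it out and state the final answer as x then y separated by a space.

√319 → a₀=17, period (1,6,5,1,4,…,6,1,34); ℓ=14 even so k=13
step 0: (17, 1)  from 17·(1,0) + (0,1)
step 1: (18, 1)  from 1·(17,1) + (1,0)
step 2: (125, 7)  from 6·(18,1) + (17,1)
…
step 4: (768, 43)  from 1·(643,36) + (125,7)
step 5: (3715, 208)  from 4·(768,43) + (643,36)
…
step 7: (15628, 875)  from 1·(11913,667) + (3715,208)
…
step 9: (250816, 14043)  from 4·(58797,3292) + (15628,875)
…
step 11: (1798881, 100718)  from 5·(309613,17335) + (250816,14043)
step 12: (11102899, 621643)  from 6·(1798881,100718) + (309613,17335)
step 13: (12901780, 722361)  from 1·(11102899,621643) + (1798881,100718)
→ (12901780, 722361).  Check: 12901780²=166455927168400, 319·722361²=166455927168399, difference 1.

12901780 722361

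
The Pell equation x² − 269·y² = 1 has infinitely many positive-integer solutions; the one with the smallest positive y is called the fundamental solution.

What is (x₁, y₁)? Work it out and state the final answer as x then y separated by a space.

√269 = [16; 2,2,32, …], period ℓ=3 (odd) → k=5
step 0: (16, 1)  from 16·(1,0) + (0,1)
step 1: (33, 2)  from 2·(16,1) + (1,0)
step 2: (82, 5)  from 2·(33,2) + (16,1)
step 3: (2657, 162)  from 32·(82,5) + (33,2)
step 4: (5396, 329)  from 2·(2657,162) + (82,5)
step 5: (13449, 820)  from 2·(5396,329) + (2657,162)
fundamental: x₁=13449, y₁=820  (since 180875601 − 269·672400 = 1)

13449 820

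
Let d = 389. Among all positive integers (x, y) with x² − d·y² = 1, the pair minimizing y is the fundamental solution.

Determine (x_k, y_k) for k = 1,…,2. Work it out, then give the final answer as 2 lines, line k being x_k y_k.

√389 → a₀=19, period (1,2,1,1,1,1,2,1,38); ℓ=9 odd so k=17
a_0=19:  p_0=19·1+0=19,  q_0=19·0+1=1
a_1=1:  p_1=1·19+1=20,  q_1=1·1+0=1
…
a_5=1:  p_5=1·138+79=217,  q_5=1·7+4=11
…
a_9=38:  p_9=38·1282+927=49643,  q_9=38·65+47=2517
…
a_11=2:  p_11=2·50925+49643=151493,  q_11=2·2582+2517=7681
a_12=1:  p_12=1·151493+50925=202418,  q_12=1·7681+2582=10263
…
a_15=1:  p_15=1·556329+353911=910240,  q_15=1·28207+17944=46151
a_16=2:  p_16=2·910240+556329=2376809,  q_16=2·46151+28207=120509
a_17=1:  p_17=1·2376809+910240=3287049,  q_17=1·120509+46151=166660
fundamental: x₁=3287049, y₁=166660  (since 10804691128401 − 389·27775555600 = 1)
(3287049+166660√389)^2 = 21609382256801 + 1095639172680√389

3287049 166660
21609382256801 1095639172680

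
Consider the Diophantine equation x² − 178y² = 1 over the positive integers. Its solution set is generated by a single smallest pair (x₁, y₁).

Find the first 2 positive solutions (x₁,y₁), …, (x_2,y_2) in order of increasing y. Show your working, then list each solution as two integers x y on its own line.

1601 120
5126401 384240

√178 → a₀=13, period (2,1,12,1,2,26); ℓ=6 even so k=5
k=0  a_k=13  p_k/q_k = 13/1
k=1  a_k=2  p_k/q_k = 27/2
k=2  a_k=1  p_k/q_k = 40/3
k=3  a_k=12  p_k/q_k = 507/38
k=4  a_k=1  p_k/q_k = 547/41
k=5  a_k=2  p_k/q_k = 1601/120
(x₁, y₁) = (1601, 120);  1601² − 178·120² = 1 ✓
(1601+120√178)^2 = 5126401 + 384240√178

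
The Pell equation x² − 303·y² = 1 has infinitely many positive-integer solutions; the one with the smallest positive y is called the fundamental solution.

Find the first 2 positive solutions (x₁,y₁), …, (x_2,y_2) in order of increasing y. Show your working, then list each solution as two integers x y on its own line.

[17; 2,2,5,2,2,34] for √303; ℓ=6 ⇒ convergent index 5
a_0=17:  p_0=17·1+0=17,  q_0=17·0+1=1
a_1=2:  p_1=2·17+1=35,  q_1=2·1+0=2
a_2=2:  p_2=2·35+17=87,  q_2=2·2+1=5
a_3=5:  p_3=5·87+35=470,  q_3=5·5+2=27
a_4=2:  p_4=2·470+87=1027,  q_4=2·27+5=59
a_5=2:  p_5=2·1027+470=2524,  q_5=2·59+27=145
(x₁, y₁) = (2524, 145);  2524² − 303·145² = 1 ✓
n=2: (2524,145)∘(2524,145) = (2524·2524+303·145·145, 2524·145+145·2524) = (12741151,731960)

2524 145
12741151 731960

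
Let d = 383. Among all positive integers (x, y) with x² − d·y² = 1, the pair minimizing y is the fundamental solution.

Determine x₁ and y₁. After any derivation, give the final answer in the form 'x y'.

√383 = [19; 1,1,3,19,3,1,1,38, …], period ℓ=8 (even) → k=7
k=0  a_k=19  p_k/q_k = 19/1
k=1  a_k=1  p_k/q_k = 20/1
…
k=3  a_k=3  p_k/q_k = 137/7
k=4  a_k=19  p_k/q_k = 2642/135
k=5  a_k=3  p_k/q_k = 8063/412
k=6  a_k=1  p_k/q_k = 10705/547
k=7  a_k=1  p_k/q_k = 18768/959
→ (18768, 959).  Check: 18768²=352237824, 383·959²=352237823, difference 1.

18768 959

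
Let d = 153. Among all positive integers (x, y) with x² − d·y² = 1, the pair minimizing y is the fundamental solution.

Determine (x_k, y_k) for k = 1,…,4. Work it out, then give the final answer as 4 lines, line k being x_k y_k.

√153 → a₀=12, period (2,1,2,2,2,1,2,24); ℓ=8 even so k=7
step 0: (12, 1)  from 12·(1,0) + (0,1)
step 1: (25, 2)  from 2·(12,1) + (1,0)
…
step 4: (235, 19)  from 2·(99,8) + (37,3)
…
step 6: (804, 65)  from 1·(569,46) + (235,19)
step 7: (2177, 176)  from 2·(804,65) + (569,46)
(x₁, y₁) = (2177, 176);  2177² − 153·176² = 1 ✓
(2177+176√153)^2 = 9478657 + 766304√153
(2177+176√153)^3 = 41270070401 + 3336487440√153
(2177+176√153)^4 = 179689877047297 + 14527065547456√153

2177 176
9478657 766304
41270070401 3336487440
179689877047297 14527065547456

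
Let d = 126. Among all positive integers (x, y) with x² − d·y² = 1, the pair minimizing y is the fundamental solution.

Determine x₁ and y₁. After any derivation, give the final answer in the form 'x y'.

449 40

d=126: √d = [11; 4,2,4,22] (ℓ=4, even), read p_3/q_3
k=0  a_k=11  p_k/q_k = 11/1
k=1  a_k=4  p_k/q_k = 45/4
k=2  a_k=2  p_k/q_k = 101/9
k=3  a_k=4  p_k/q_k = 449/40
→ (449, 40).  Check: 449²=201601, 126·40²=201600, difference 1.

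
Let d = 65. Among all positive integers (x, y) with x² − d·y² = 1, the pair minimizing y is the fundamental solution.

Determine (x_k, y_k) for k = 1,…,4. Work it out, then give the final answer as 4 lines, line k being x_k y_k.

129 16
33281 4128
8586369 1065008
2215249921 274767936

√65 = [8; 16, …], period ℓ=1 (odd) → k=1
i=0: a=8 ⇒ p=8, q=1
i=1: a=16 ⇒ p=129, q=16
(x₁, y₁) = (129, 16);  129² − 65·16² = 1 ✓
(x_2, y_2) = (129·129 + 65·16·16, 129·16 + 16·129) = (33281, 4128)
(x_3, y_3) = (129·33281 + 65·16·4128, 129·4128 + 16·33281) = (8586369, 1065008)
(x_4, y_4) = (129·8586369 + 65·16·1065008, 129·1065008 + 16·8586369) = (2215249921, 274767936)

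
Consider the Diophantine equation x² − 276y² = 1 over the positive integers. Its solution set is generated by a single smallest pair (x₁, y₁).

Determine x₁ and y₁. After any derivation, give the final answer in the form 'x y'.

√276 → a₀=16, period (1,1,1,1,2,2,2,1,1,1,1,32); ℓ=12 even so k=11
k=0  a_k=16  p_k/q_k = 16/1
k=1  a_k=1  p_k/q_k = 17/1
k=2  a_k=1  p_k/q_k = 33/2
k=3  a_k=1  p_k/q_k = 50/3
…
k=6  a_k=2  p_k/q_k = 515/31
k=7  a_k=2  p_k/q_k = 1246/75
k=8  a_k=1  p_k/q_k = 1761/106
k=9  a_k=1  p_k/q_k = 3007/181
k=10  a_k=1  p_k/q_k = 4768/287
k=11  a_k=1  p_k/q_k = 7775/468
(x₁, y₁) = (7775, 468);  7775² − 276·468² = 1 ✓

7775 468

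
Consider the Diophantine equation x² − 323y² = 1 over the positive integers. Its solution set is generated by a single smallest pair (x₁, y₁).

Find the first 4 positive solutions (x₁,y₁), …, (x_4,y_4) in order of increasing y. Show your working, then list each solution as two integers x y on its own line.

18 1
647 36
23274 1295
837217 46584

√323 → a₀=17, period (1,34); ℓ=2 even so k=1
a_0=17:  p_0=17·1+0=17,  q_0=17·0+1=1
a_1=1:  p_1=1·17+1=18,  q_1=1·1+0=1
fundamental: x₁=18, y₁=1  (since 324 − 323·1 = 1)
(x_2, y_2) = (18·18 + 323·1·1, 18·1 + 1·18) = (647, 36)
(x_3, y_3) = (18·647 + 323·1·36, 18·36 + 1·647) = (23274, 1295)
(x_4, y_4) = (18·23274 + 323·1·1295, 18·1295 + 1·23274) = (837217, 46584)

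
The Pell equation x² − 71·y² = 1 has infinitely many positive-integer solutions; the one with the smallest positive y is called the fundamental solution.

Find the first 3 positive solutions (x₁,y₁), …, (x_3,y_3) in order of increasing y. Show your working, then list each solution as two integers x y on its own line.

d=71: √d = [8; 2,2,1,7,1,2,2,16] (ℓ=8, even), read p_7/q_7
k=0  a_k=8  p_k/q_k = 8/1
k=1  a_k=2  p_k/q_k = 17/2
…
k=5  a_k=1  p_k/q_k = 514/61
k=6  a_k=2  p_k/q_k = 1483/176
k=7  a_k=2  p_k/q_k = 3480/413
→ (3480, 413).  Check: 3480²=12110400, 71·413²=12110399, difference 1.
(3480+413√71)^2 = 24220799 + 2874480√71
(3480+413√71)^3 = 168576757560 + 20006380387√71

3480 413
24220799 2874480
168576757560 20006380387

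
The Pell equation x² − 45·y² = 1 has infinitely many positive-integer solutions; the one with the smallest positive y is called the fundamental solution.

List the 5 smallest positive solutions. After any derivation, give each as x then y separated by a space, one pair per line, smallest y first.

161 24
51841 7728
16692641 2488392
5374978561 801254496
1730726404001 258001459320

√45 → a₀=6, period (1,2,2,2,1,12); ℓ=6 even so k=5
k=0  a_k=6  p_k/q_k = 6/1
k=1  a_k=1  p_k/q_k = 7/1
k=2  a_k=2  p_k/q_k = 20/3
k=3  a_k=2  p_k/q_k = 47/7
k=4  a_k=2  p_k/q_k = 114/17
k=5  a_k=1  p_k/q_k = 161/24
fundamental: x₁=161, y₁=24  (since 25921 − 45·576 = 1)
k=2:  x_2 = 161·161+45·24·24 = 51841,  y_2 = 161·24+24·161 = 7728
k=3:  x_3 = 161·51841+45·24·7728 = 16692641,  y_3 = 161·7728+24·51841 = 2488392
k=4:  x_4 = 161·16692641+45·24·2488392 = 5374978561,  y_4 = 161·2488392+24·16692641 = 801254496
k=5:  x_5 = 161·5374978561+45·24·801254496 = 1730726404001,  y_5 = 161·801254496+24·5374978561 = 258001459320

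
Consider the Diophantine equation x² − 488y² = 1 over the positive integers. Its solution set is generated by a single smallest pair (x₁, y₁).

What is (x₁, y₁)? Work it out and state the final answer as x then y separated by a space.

243 11

[22; 11,44] for √488; ℓ=2 ⇒ convergent index 1
i=0: a=22 ⇒ p=22, q=1
i=1: a=11 ⇒ p=243, q=11
(x₁, y₁) = (243, 11);  243² − 488·11² = 1 ✓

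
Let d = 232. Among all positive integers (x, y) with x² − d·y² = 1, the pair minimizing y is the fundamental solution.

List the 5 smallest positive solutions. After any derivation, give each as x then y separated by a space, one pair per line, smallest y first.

√232 = [15; 4,3,7,3,4,30, …], period ℓ=6 (even) → k=5
step 0: (15, 1)  from 15·(1,0) + (0,1)
…
step 2: (198, 13)  from 3·(61,4) + (15,1)
…
step 4: (4539, 298)  from 3·(1447,95) + (198,13)
step 5: (19603, 1287)  from 4·(4539,298) + (1447,95)
fundamental: x₁=19603, y₁=1287  (since 384277609 − 232·1656369 = 1)
(x_2, y_2) = (19603·19603 + 232·1287·1287, 19603·1287 + 1287·19603) = (768555217, 50458122)
(x_3, y_3) = (19603·768555217 + 232·1287·50458122, 19603·50458122 + 1287·768555217) = (30131975818099, 1978261129845)
(x_4, y_4) = (19603·30131975818099 + 232·1287·1978261129845, 19603·1978261129845 + 1287·30131975818099) = (1181354243155834177, 77559705806244948)
(x_5, y_5) = (19603·1181354243155834177 + 232·1287·77559705806244948, 19603·77559705806244948 + 1287·1181354243155834177) = (46316174427035658925363, 3040805823861378301443)

19603 1287
768555217 50458122
30131975818099 1978261129845
1181354243155834177 77559705806244948
46316174427035658925363 3040805823861378301443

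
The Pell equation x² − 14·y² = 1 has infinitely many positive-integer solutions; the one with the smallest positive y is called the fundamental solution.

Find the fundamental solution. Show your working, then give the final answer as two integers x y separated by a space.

15 4

√14 → a₀=3, period (1,2,1,6); ℓ=4 even so k=3
i=0: a=3 ⇒ p=3, q=1
i=1: a=1 ⇒ p=4, q=1
i=2: a=2 ⇒ p=11, q=3
i=3: a=1 ⇒ p=15, q=4
(x₁, y₁) = (15, 4);  15² − 14·4² = 1 ✓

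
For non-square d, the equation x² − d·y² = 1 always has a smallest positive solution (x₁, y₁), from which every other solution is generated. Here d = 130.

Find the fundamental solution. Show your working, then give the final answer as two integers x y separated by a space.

6499 570

√130 = [11; 2,2,22, …], period ℓ=3 (odd) → k=5
i=0: a=11 ⇒ p=11, q=1
i=1: a=2 ⇒ p=23, q=2
i=2: a=2 ⇒ p=57, q=5
i=3: a=22 ⇒ p=1277, q=112
i=4: a=2 ⇒ p=2611, q=229
i=5: a=2 ⇒ p=6499, q=570
fundamental: x₁=6499, y₁=570  (since 42237001 − 130·324900 = 1)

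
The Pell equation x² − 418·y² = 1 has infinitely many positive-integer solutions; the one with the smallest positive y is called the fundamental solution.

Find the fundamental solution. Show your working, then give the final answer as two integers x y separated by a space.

33857 1656

√418 = [20; 2,4,20,4,2,40, …], period ℓ=6 (even) → k=5
k=0  a_k=20  p_k/q_k = 20/1
…
k=4  a_k=4  p_k/q_k = 15068/737
k=5  a_k=2  p_k/q_k = 33857/1656
→ (33857, 1656).  Check: 33857²=1146296449, 418·1656²=1146296448, difference 1.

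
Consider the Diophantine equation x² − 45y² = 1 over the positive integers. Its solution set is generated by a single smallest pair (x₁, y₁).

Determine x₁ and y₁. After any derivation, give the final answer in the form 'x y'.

d=45: √d = [6; 1,2,2,2,1,12] (ℓ=6, even), read p_5/q_5
step 0: (6, 1)  from 6·(1,0) + (0,1)
…
step 4: (114, 17)  from 2·(47,7) + (20,3)
step 5: (161, 24)  from 1·(114,17) + (47,7)
(x₁, y₁) = (161, 24);  161² − 45·24² = 1 ✓

161 24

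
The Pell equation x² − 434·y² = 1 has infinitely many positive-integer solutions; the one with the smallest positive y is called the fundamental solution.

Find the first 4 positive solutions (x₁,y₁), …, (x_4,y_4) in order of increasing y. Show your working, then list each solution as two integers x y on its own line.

√434 → a₀=20, period (1,4,1,40); ℓ=4 even so k=3
i=0: a=20 ⇒ p=20, q=1
i=1: a=1 ⇒ p=21, q=1
i=2: a=4 ⇒ p=104, q=5
i=3: a=1 ⇒ p=125, q=6
→ (125, 6).  Check: 125²=15625, 434·6²=15624, difference 1.
k=2:  x_2 = 125·125+434·6·6 = 31249,  y_2 = 125·6+6·125 = 1500
k=3:  x_3 = 125·31249+434·6·1500 = 7812125,  y_3 = 125·1500+6·31249 = 374994
k=4:  x_4 = 125·7812125+434·6·374994 = 1953000001,  y_4 = 125·374994+6·7812125 = 93747000

125 6
31249 1500
7812125 374994
1953000001 93747000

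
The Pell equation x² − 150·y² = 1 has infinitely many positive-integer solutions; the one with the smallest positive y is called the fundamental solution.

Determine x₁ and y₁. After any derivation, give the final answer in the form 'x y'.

49 4

√150 = [12; 4,24, …], period ℓ=2 (even) → k=1
k=0  a_k=12  p_k/q_k = 12/1
k=1  a_k=4  p_k/q_k = 49/4
fundamental: x₁=49, y₁=4  (since 2401 − 150·16 = 1)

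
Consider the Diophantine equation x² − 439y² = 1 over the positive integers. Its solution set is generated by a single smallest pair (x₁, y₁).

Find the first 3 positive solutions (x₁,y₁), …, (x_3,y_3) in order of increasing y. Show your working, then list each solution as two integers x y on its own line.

440 21
387199 18480
340734680 16262379

√439 → a₀=20, period (1,19,1,40); ℓ=4 even so k=3
k=0  a_k=20  p_k/q_k = 20/1
k=1  a_k=1  p_k/q_k = 21/1
k=2  a_k=19  p_k/q_k = 419/20
k=3  a_k=1  p_k/q_k = 440/21
(x₁, y₁) = (440, 21);  440² − 439·21² = 1 ✓
n=2: (440,21)∘(440,21) = (440·440+439·21·21, 440·21+21·440) = (387199,18480)
n=3: (387199,18480)∘(440,21) = (440·387199+439·21·18480, 440·18480+21·387199) = (340734680,16262379)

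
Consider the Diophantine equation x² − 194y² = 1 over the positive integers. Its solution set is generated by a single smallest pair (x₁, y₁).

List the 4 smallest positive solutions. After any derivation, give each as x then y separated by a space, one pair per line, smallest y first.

195 14
76049 5460
29658915 2129386
11566900801 830455080

d=194: √d = [13; 1,12,1,26] (ℓ=4, even), read p_3/q_3
i=0: a=13 ⇒ p=13, q=1
…
i=2: a=12 ⇒ p=181, q=13
i=3: a=1 ⇒ p=195, q=14
fundamental: x₁=195, y₁=14  (since 38025 − 194·196 = 1)
k=2:  x_2 = 195·195+194·14·14 = 76049,  y_2 = 195·14+14·195 = 5460
k=3:  x_3 = 195·76049+194·14·5460 = 29658915,  y_3 = 195·5460+14·76049 = 2129386
k=4:  x_4 = 195·29658915+194·14·2129386 = 11566900801,  y_4 = 195·2129386+14·29658915 = 830455080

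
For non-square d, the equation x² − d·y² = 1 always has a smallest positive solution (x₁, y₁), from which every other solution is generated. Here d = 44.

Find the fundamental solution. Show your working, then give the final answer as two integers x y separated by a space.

√44 → a₀=6, period (1,1,1,2,1,1,1,12); ℓ=8 even so k=7
a_0=6:  p_0=6·1+0=6,  q_0=6·0+1=1
a_1=1:  p_1=1·6+1=7,  q_1=1·1+0=1
a_2=1:  p_2=1·7+6=13,  q_2=1·1+1=2
…
a_5=1:  p_5=1·53+20=73,  q_5=1·8+3=11
a_6=1:  p_6=1·73+53=126,  q_6=1·11+8=19
a_7=1:  p_7=1·126+73=199,  q_7=1·19+11=30
(x₁, y₁) = (199, 30);  199² − 44·30² = 1 ✓

199 30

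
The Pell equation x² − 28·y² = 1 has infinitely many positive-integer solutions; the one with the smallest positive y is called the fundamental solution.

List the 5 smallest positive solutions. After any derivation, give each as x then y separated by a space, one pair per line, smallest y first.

[5; 3,2,3,10] for √28; ℓ=4 ⇒ convergent index 3
i=0: a=5 ⇒ p=5, q=1
…
i=2: a=2 ⇒ p=37, q=7
i=3: a=3 ⇒ p=127, q=24
(x₁, y₁) = (127, 24);  127² − 28·24² = 1 ✓
(x_2, y_2) = (127·127 + 28·24·24, 127·24 + 24·127) = (32257, 6096)
(x_3, y_3) = (127·32257 + 28·24·6096, 127·6096 + 24·32257) = (8193151, 1548360)
(x_4, y_4) = (127·8193151 + 28·24·1548360, 127·1548360 + 24·8193151) = (2081028097, 393277344)
(x_5, y_5) = (127·2081028097 + 28·24·393277344, 127·393277344 + 24·2081028097) = (528572943487, 99890897016)

127 24
32257 6096
8193151 1548360
2081028097 393277344
528572943487 99890897016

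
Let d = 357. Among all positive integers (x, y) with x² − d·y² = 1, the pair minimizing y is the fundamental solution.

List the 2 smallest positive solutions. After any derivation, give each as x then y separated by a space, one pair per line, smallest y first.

3401 180
23133601 1224360

√357 = [18; 1,8,2,8,1,36, …], period ℓ=6 (even) → k=5
k=0  a_k=18  p_k/q_k = 18/1
k=1  a_k=1  p_k/q_k = 19/1
k=2  a_k=8  p_k/q_k = 170/9
k=3  a_k=2  p_k/q_k = 359/19
k=4  a_k=8  p_k/q_k = 3042/161
k=5  a_k=1  p_k/q_k = 3401/180
(x₁, y₁) = (3401, 180);  3401² − 357·180² = 1 ✓
(x_2, y_2) = (3401·3401 + 357·180·180, 3401·180 + 180·3401) = (23133601, 1224360)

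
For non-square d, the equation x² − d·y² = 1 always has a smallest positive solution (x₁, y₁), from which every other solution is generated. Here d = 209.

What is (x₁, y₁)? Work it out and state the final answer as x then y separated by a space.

√209 → a₀=14, period (2,5,3,2,3,5,2,28); ℓ=8 even so k=7
i=0: a=14 ⇒ p=14, q=1
…
i=2: a=5 ⇒ p=159, q=11
i=3: a=3 ⇒ p=506, q=35
i=4: a=2 ⇒ p=1171, q=81
…
i=6: a=5 ⇒ p=21266, q=1471
i=7: a=2 ⇒ p=46551, q=3220
(x₁, y₁) = (46551, 3220);  46551² − 209·3220² = 1 ✓

46551 3220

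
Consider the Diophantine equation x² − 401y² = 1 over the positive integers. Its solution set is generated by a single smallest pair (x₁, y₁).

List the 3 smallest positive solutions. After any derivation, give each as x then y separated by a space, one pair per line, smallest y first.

801 40
1283201 64080
2055687201 102656120

d=401: √d = [20; 40] (ℓ=1, odd), read p_1/q_1
i=0: a=20 ⇒ p=20, q=1
i=1: a=40 ⇒ p=801, q=40
fundamental: x₁=801, y₁=40  (since 641601 − 401·1600 = 1)
(801+40√401)^2 = 1283201 + 64080√401
(801+40√401)^3 = 2055687201 + 102656120√401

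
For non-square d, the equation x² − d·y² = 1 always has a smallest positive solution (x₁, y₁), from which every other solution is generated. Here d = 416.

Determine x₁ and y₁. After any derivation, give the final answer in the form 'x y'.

5201 255

d=416: √d = [20; 2,1,1,9,1,1,2,40] (ℓ=8, even), read p_7/q_7
step 0: (20, 1)  from 20·(1,0) + (0,1)
step 1: (41, 2)  from 2·(20,1) + (1,0)
step 2: (61, 3)  from 1·(41,2) + (20,1)
step 3: (102, 5)  from 1·(61,3) + (41,2)
step 4: (979, 48)  from 9·(102,5) + (61,3)
step 5: (1081, 53)  from 1·(979,48) + (102,5)
step 6: (2060, 101)  from 1·(1081,53) + (979,48)
step 7: (5201, 255)  from 2·(2060,101) + (1081,53)
(x₁, y₁) = (5201, 255);  5201² − 416·255² = 1 ✓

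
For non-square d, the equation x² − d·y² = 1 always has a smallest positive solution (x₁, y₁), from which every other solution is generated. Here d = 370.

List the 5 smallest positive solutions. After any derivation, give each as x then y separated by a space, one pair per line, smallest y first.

√370 = [19; 4,4,38, …], period ℓ=3 (odd) → k=5
i=0: a=19 ⇒ p=19, q=1
i=1: a=4 ⇒ p=77, q=4
i=2: a=4 ⇒ p=327, q=17
i=3: a=38 ⇒ p=12503, q=650
i=4: a=4 ⇒ p=50339, q=2617
i=5: a=4 ⇒ p=213859, q=11118
fundamental: x₁=213859, y₁=11118  (since 45735671881 − 370·123609924 = 1)
n=2: (213859,11118)∘(213859,11118) = (213859·213859+370·11118·11118, 213859·11118+11118·213859) = (91471343761,4755368724)
n=3: (91471343761,4755368724)∘(213859,11118) = (213859·91471343761+370·11118·4755368724, 213859·4755368724+11118·91471343761) = (39123940210553539,2033956799880714)
n=4: (39123940210553539,2033956799880714)∘(213859,11118) = (213859·39123940210553539+370·11118·2033956799880714, 213859·2033956799880714+11118·39123940210553539) = (16734013458886067250241,869959934526623861928)
n=5: (16734013458886067250241,869959934526623861928)∘(213859,11118) = (213859·16734013458886067250241+370·11118·869959934526623861928, 213859·869959934526623861928+11118·16734013458886067250241) = (7157438768568706971928026499,372097523273824548176239590)

213859 11118
91471343761 4755368724
39123940210553539 2033956799880714
16734013458886067250241 869959934526623861928
7157438768568706971928026499 372097523273824548176239590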